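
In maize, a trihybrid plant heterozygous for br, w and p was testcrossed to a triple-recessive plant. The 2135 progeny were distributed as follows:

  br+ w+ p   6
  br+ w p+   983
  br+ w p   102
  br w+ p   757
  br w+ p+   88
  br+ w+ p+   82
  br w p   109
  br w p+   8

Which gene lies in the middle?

br

The two most frequent reciprocal classes, br w+ p and br+ w p+, are the parental types, so the F1 was br w+ p / br+ w p+.
The two rarest classes, br+ w+ p and br w p+, are the double crossovers. Comparing them with the parentals, only the br allele has switched, so br is the middle locus and the order is w – br – p.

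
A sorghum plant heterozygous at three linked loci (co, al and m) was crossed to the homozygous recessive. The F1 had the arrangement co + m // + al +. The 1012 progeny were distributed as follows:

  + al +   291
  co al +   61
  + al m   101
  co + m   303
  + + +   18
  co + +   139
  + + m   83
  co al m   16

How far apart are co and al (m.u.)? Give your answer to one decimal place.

17.6 m.u.

The two rarest classes, co al m and + + +, are the double crossovers. Comparing them with the parentals, only the al allele has switched, so al is the middle locus and the order is m – al – co.
Crossovers in the al–co interval produce the single-crossover classes + + m and co al + (83 + 61 = 144) plus the double crossovers (34).
RF(al–co) = (144 + 34) / 1012 = 178/1012 = 0.1759 → 17.6 m.u.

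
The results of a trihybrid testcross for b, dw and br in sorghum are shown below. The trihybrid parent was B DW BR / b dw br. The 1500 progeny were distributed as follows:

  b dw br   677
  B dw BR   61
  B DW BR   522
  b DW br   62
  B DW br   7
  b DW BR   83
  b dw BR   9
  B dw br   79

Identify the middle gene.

br

The two rarest classes, B DW br and b dw BR, are the double crossovers. Comparing them with the parentals, only the br allele has switched, so br is the middle locus and the order is dw – br – b.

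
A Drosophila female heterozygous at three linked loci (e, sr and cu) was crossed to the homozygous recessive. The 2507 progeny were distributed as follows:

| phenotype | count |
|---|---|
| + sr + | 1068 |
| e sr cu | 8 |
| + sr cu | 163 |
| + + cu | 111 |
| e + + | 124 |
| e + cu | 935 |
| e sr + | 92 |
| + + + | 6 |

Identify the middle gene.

The two most frequent reciprocal classes, e + cu and + sr +, are the parental types, so the F1 was e + cu / + sr +.
The two rarest classes, e sr cu and + + +, are the double crossovers. Comparing them with the parentals, only the sr allele has switched, so sr is the middle locus and the order is cu – sr – e.

sr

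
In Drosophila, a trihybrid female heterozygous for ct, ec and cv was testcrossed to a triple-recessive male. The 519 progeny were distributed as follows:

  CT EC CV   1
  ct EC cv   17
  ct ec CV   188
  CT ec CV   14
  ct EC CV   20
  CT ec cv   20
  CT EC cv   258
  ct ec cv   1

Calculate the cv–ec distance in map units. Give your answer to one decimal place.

8.1 map units

The two most frequent reciprocal classes, ct ec CV and CT EC cv, are the parental types, so the F1 was ct ec CV / CT EC cv.
The two rarest classes, ct ec cv and CT EC CV, are the double crossovers. Comparing them with the parentals, only the cv allele has switched, so cv is the middle locus and the order is ct – cv – ec.
Crossovers in the cv–ec interval produce the single-crossover classes ct EC CV and CT ec cv (20 + 20 = 40) plus the double crossovers (2).
RF(cv–ec) = (40 + 2) / 519 = 42/519 = 0.0809 → 8.1 map units.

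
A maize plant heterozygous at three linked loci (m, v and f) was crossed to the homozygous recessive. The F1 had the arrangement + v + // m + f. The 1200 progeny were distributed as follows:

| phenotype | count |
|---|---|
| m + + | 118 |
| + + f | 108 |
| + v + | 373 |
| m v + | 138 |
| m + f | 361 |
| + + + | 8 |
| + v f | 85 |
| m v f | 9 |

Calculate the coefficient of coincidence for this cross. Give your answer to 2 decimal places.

0.35

The two rarest classes, + + + and m v f, are the double crossovers. Comparing them with the parentals, only the v allele has switched, so v is the middle locus and the order is m – v – f.
m–v: (246 + 17)/1200 = 0.2192; v–f: (203 + 17)/1200 = 0.1833.
Expected DCO frequency = 0.2192 × 0.1833 ≈ 0.04018; observed = 17/1200 ≈ 0.01417.
Coefficient of coincidence = 0.01417/0.04018 ≈ 0.35.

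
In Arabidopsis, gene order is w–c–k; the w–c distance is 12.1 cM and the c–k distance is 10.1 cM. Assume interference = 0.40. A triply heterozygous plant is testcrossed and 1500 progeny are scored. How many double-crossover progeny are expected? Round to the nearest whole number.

11

Map distances give recombination frequencies of 0.121 and 0.101 for the two intervals.
With interference 0.40 (so coincidence = 0.60), expected double-crossover frequency = 0.121 × 0.101 × 0.60 = 0.00733.
Expected number = 0.00733 × 1500 = 11.00 ≈ 11.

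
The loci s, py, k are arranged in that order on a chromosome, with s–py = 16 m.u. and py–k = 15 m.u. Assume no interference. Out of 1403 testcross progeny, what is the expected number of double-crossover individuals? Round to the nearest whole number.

Map distances give recombination frequencies of 0.160 and 0.150 for the two intervals.
With no interference, expected double-crossover frequency = 0.160 × 0.150 = 0.02400.
Expected number = 0.02400 × 1403 = 33.67 ≈ 34.

34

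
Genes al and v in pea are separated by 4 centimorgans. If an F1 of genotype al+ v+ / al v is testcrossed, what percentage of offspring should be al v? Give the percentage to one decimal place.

A map distance of 4 centimorgans corresponds to a recombination frequency of 0.040.
The F1 is al+ v+ / al v, so al v is a parental gamete class with expected frequency (1 − r)/2 = 0.960/2 = 0.4800.
That is 0.4800 = 48.0% of the progeny.

48.0%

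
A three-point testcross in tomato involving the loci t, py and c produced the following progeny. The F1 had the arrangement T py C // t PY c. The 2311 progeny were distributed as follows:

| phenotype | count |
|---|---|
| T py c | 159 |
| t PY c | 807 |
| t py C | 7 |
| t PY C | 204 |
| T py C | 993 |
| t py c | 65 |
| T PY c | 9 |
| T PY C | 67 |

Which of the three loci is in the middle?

t

The two rarest classes, t py C and T PY c, are the double crossovers. Comparing them with the parentals, only the t allele has switched, so t is the middle locus and the order is py – t – c.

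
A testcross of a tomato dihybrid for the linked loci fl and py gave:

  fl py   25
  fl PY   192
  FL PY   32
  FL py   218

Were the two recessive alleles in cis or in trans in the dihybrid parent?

The two most frequent classes are FL py (218) and fl PY (192); these are the parental (non-recombinant) types.
So the F1 carried FL py on one chromosome and fl PY on the other — the recessive alleles are on opposite chromosomes (trans / repulsion).

trans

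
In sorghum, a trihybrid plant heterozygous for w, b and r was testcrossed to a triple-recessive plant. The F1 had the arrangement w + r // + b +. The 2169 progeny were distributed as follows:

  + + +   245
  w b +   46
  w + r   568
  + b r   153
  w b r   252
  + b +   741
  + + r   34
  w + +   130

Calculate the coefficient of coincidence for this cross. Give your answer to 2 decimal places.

The two rarest classes, + + r and w b +, are the double crossovers. Comparing them with the parentals, only the w allele has switched, so w is the middle locus and the order is b – w – r.
b–w: (497 + 80)/2169 = 0.2660; w–r: (283 + 80)/2169 = 0.1674.
Expected DCO frequency = 0.2660 × 0.1674 ≈ 0.04453; observed = 80/2169 ≈ 0.03688.
Coefficient of coincidence = 0.03688/0.04453 ≈ 0.83.

0.83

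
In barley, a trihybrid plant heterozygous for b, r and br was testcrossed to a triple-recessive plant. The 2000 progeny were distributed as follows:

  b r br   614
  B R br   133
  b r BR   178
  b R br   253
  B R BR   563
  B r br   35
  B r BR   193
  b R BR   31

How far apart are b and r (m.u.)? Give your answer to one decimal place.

The two most frequent reciprocal classes, b r br and B R BR, are the parental types, so the F1 was b r br / B R BR.
The two rarest classes, B r br and b R BR, are the double crossovers. Comparing them with the parentals, only the b allele has switched, so b is the middle locus and the order is r – b – br.
Crossovers in the r–b interval produce the single-crossover classes b R br and B r BR (253 + 193 = 446) plus the double crossovers (66).
RF(r–b) = (446 + 66) / 2000 = 512/2000 = 0.2560 → 25.6 m.u.

25.6 m.u.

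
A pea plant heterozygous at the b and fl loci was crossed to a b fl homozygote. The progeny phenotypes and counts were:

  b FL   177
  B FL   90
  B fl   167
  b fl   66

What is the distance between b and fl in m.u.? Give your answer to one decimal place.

The two most frequent classes, B fl (167) and b FL (177), are the parental types, so the F1 was B fl / b FL.
The recombinant classes are B FL and b fl: 90 + 66 = 156.
Recombination frequency = 156/500 = 0.3120 ≈ 31.2%, i.e. 31.2 m.u.

31.2 m.u.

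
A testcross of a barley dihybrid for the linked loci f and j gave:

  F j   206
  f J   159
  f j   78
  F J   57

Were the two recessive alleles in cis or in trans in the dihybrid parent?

trans

The two most frequent classes are F j (206) and f J (159); these are the parental (non-recombinant) types.
So the F1 carried F j on one chromosome and f J on the other — the recessive alleles are on opposite chromosomes (trans / repulsion).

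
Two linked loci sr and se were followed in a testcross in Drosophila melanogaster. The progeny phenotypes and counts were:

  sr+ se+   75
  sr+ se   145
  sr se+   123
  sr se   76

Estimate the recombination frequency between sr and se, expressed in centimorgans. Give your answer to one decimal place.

The two most frequent classes, sr+ se (145) and sr se+ (123), are the parental types, so the F1 was sr+ se / sr se+.
The recombinant classes are sr+ se+ and sr se: 75 + 76 = 151.
Recombination frequency = 151/419 = 0.3604 ≈ 36.0%, i.e. 36.0 centimorgans.

36.0 centimorgans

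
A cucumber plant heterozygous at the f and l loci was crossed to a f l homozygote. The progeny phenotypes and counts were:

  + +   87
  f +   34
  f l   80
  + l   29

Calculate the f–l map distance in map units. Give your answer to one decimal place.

27.4 map units

The two most frequent classes, + + (87) and f l (80), are the parental types, so the F1 was + + / f l.
The recombinant classes are + l and f +: 29 + 34 = 63.
Recombination frequency = 63/230 = 0.2739 ≈ 27.4%, i.e. 27.4 map units.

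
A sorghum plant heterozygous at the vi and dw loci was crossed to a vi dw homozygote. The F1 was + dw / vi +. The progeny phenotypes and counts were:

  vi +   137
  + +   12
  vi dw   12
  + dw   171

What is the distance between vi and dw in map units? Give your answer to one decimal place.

7.2 map units

The recombinant classes are + + and vi dw: 12 + 12 = 24.
Recombination frequency = 24/332 = 0.0723 ≈ 7.2%, i.e. 7.2 map units.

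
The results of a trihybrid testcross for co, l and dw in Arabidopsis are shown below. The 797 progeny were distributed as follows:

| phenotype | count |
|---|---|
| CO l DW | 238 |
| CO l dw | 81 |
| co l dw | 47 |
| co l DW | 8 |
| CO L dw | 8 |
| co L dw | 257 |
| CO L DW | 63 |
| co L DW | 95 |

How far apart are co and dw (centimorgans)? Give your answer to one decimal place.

The two most frequent reciprocal classes, CO l DW and co L dw, are the parental types, so the F1 was CO l DW / co L dw.
The two rarest classes, co l DW and CO L dw, are the double crossovers. Comparing them with the parentals, only the co allele has switched, so co is the middle locus and the order is l – co – dw.
Crossovers in the co–dw interval produce the single-crossover classes CO l dw and co L DW (81 + 95 = 176) plus the double crossovers (16).
RF(co–dw) = (176 + 16) / 797 = 192/797 = 0.2409 → 24.1 centimorgans.

24.1 centimorgans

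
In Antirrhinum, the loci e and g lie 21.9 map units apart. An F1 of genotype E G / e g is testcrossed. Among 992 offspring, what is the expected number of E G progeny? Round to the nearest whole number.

387

A map distance of 21.9 map units corresponds to a recombination frequency of 0.219.
The F1 is E G / e g, so E G is a parental gamete class with expected frequency (1 − r)/2 = 0.781/2 = 0.3905.
Expected number = 0.3905 × 992 = 387.38 ≈ 387.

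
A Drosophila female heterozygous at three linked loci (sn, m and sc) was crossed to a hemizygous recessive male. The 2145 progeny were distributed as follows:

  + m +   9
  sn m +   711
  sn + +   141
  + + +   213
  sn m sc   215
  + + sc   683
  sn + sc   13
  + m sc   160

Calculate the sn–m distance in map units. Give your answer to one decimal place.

15.1 map units

The two most frequent reciprocal classes, sn m + and + + sc, are the parental types, so the F1 was sn m + / + + sc.
The two rarest classes, + m + and sn + sc, are the double crossovers. Comparing them with the parentals, only the sn allele has switched, so sn is the middle locus and the order is sc – sn – m.
Crossovers in the sn–m interval produce the single-crossover classes sn + + and + m sc (141 + 160 = 301) plus the double crossovers (22).
RF(sn–m) = (301 + 22) / 2145 = 323/2145 = 0.1506 → 15.1 map units.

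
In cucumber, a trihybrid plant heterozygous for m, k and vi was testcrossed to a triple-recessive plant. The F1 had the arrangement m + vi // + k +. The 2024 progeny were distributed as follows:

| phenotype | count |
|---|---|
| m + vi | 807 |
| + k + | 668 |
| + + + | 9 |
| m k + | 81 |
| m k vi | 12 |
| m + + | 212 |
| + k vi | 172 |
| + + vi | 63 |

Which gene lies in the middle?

k

The two rarest classes, m k vi and + + +, are the double crossovers. Comparing them with the parentals, only the k allele has switched, so k is the middle locus and the order is m – k – vi.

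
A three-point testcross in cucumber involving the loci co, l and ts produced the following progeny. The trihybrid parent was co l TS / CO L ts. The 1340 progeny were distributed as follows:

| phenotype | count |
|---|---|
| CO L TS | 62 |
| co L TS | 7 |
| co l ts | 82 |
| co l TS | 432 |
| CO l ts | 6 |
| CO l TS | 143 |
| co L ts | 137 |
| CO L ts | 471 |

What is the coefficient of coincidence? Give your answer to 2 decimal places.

0.38

The two rarest classes, co L TS and CO l ts, are the double crossovers. Comparing them with the parentals, only the l allele has switched, so l is the middle locus and the order is co – l – ts.
co–l: (280 + 13)/1340 = 0.2187; l–ts: (144 + 13)/1340 = 0.1172.
Expected DCO frequency = 0.2187 × 0.1172 ≈ 0.02563; observed = 13/1340 ≈ 0.00970.
Coefficient of coincidence = 0.00970/0.02563 ≈ 0.38.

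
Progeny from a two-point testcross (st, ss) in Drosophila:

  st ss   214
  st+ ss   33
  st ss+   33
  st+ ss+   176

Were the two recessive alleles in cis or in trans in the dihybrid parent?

cis

The two most frequent classes are st+ ss+ (176) and st ss (214); these are the parental (non-recombinant) types.
So the F1 carried st+ ss+ on one chromosome and st ss on the other — the recessive alleles are on the same chromosome (cis / coupling).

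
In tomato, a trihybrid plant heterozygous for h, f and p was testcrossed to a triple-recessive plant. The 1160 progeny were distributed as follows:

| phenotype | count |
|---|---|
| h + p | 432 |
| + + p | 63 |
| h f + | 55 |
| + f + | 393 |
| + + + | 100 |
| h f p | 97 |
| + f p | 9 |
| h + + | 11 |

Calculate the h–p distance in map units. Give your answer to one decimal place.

11.9 map units

The two most frequent reciprocal classes, h + p and + f +, are the parental types, so the F1 was h + p / + f +.
The two rarest classes, h + + and + f p, are the double crossovers. Comparing them with the parentals, only the p allele has switched, so p is the middle locus and the order is f – p – h.
Crossovers in the p–h interval produce the single-crossover classes + + p and h f + (63 + 55 = 118) plus the double crossovers (20).
RF(p–h) = (118 + 20) / 1160 = 138/1160 = 0.1190 → 11.9 map units.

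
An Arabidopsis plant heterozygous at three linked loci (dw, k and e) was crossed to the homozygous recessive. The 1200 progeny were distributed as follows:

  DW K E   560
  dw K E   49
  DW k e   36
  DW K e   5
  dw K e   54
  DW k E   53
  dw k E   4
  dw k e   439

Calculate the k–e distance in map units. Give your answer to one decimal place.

The two most frequent reciprocal classes, DW K E and dw k e, are the parental types, so the F1 was DW K E / dw k e.
The two rarest classes, DW K e and dw k E, are the double crossovers. Comparing them with the parentals, only the e allele has switched, so e is the middle locus and the order is dw – e – k.
Crossovers in the e–k interval produce the single-crossover classes DW k E and dw K e (53 + 54 = 107) plus the double crossovers (9).
RF(e–k) = (107 + 9) / 1200 = 116/1200 = 0.0967 → 9.7 map units.

9.7 map units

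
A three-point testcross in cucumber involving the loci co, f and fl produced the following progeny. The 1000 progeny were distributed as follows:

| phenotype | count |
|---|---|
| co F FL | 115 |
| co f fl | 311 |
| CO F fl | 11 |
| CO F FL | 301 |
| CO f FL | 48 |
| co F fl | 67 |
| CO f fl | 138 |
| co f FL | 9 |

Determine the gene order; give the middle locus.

fl

The two most frequent reciprocal classes, CO F FL and co f fl, are the parental types, so the F1 was CO F FL / co f fl.
The two rarest classes, CO F fl and co f FL, are the double crossovers. Comparing them with the parentals, only the fl allele has switched, so fl is the middle locus and the order is co – fl – f.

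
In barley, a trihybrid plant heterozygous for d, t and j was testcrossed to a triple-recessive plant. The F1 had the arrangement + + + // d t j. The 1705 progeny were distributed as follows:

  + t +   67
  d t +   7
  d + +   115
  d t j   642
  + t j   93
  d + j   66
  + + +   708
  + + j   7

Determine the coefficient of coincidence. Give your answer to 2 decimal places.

0.73

The two rarest classes, + + j and d t +, are the double crossovers. Comparing them with the parentals, only the j allele has switched, so j is the middle locus and the order is t – j – d.
t–j: (133 + 14)/1705 = 0.0862; j–d: (208 + 14)/1705 = 0.1302.
Expected DCO frequency = 0.0862 × 0.1302 ≈ 0.01122; observed = 14/1705 ≈ 0.00821.
Coefficient of coincidence = 0.00821/0.01122 ≈ 0.73.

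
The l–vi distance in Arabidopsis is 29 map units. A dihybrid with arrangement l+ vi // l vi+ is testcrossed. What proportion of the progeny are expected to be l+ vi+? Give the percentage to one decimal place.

14.5%

A map distance of 29 map units corresponds to a recombination frequency of 0.290.
The F1 is l+ vi / l vi+, so l+ vi+ is a recombinant gamete class with expected frequency r/2 = 0.290/2 = 0.1450.
That is 0.1450 = 14.5% of the progeny.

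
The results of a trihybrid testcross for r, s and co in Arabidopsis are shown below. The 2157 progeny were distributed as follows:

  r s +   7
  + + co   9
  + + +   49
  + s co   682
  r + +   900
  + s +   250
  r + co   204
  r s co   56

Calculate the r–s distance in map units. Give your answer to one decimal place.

5.6 map units

The two most frequent reciprocal classes, + s co and r + +, are the parental types, so the F1 was + s co / r + +.
The two rarest classes, + + co and r s +, are the double crossovers. Comparing them with the parentals, only the s allele has switched, so s is the middle locus and the order is r – s – co.
Crossovers in the r–s interval produce the single-crossover classes r s co and + + + (56 + 49 = 105) plus the double crossovers (16).
RF(r–s) = (105 + 16) / 2157 = 121/2157 = 0.0561 → 5.6 map units.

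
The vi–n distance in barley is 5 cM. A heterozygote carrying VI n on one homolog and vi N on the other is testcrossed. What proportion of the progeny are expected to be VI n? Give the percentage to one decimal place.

47.5%

A map distance of 5 cM corresponds to a recombination frequency of 0.050.
The F1 is VI n / vi N, so VI n is a parental gamete class with expected frequency (1 − r)/2 = 0.950/2 = 0.4750.
That is 0.4750 = 47.5% of the progeny.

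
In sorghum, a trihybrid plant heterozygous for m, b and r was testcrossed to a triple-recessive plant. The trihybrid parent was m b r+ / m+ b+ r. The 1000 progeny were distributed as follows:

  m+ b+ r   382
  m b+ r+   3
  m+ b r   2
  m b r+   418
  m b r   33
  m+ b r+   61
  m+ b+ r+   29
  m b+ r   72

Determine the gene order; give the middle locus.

b

The two rarest classes, m b+ r+ and m+ b r, are the double crossovers. Comparing them with the parentals, only the b allele has switched, so b is the middle locus and the order is m – b – r.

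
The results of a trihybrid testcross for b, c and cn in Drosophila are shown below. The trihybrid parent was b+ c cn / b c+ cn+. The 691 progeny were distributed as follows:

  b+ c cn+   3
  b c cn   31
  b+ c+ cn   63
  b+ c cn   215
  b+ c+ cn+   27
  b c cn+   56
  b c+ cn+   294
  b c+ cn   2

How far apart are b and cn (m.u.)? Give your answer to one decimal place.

9.1 m.u.

The two rarest classes, b+ c cn+ and b c+ cn, are the double crossovers. Comparing them with the parentals, only the cn allele has switched, so cn is the middle locus and the order is b – cn – c.
Crossovers in the b–cn interval produce the single-crossover classes b c cn and b+ c+ cn+ (31 + 27 = 58) plus the double crossovers (5).
RF(b–cn) = (58 + 5) / 691 = 63/691 = 0.0912 → 9.1 m.u.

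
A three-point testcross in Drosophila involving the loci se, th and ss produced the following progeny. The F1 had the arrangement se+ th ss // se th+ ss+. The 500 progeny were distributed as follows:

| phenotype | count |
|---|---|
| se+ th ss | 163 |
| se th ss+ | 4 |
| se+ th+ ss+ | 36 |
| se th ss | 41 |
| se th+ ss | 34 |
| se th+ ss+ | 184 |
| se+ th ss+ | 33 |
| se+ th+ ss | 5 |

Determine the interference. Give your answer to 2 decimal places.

0.31

The two rarest classes, se+ th+ ss and se th ss+, are the double crossovers. Comparing them with the parentals, only the th allele has switched, so th is the middle locus and the order is se – th – ss.
se–th: (77 + 9)/500 = 0.1720; th–ss: (67 + 9)/500 = 0.1520.
Expected DCO frequency = 0.1720 × 0.1520 ≈ 0.02614; observed = 9/500 ≈ 0.01800.
Coefficient of coincidence = 0.01800/0.02614 ≈ 0.69; interference = 1 − 0.69 = 0.31.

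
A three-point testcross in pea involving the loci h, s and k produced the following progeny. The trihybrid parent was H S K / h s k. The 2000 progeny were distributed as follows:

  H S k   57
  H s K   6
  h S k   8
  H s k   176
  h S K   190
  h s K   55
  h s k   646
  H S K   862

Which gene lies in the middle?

s

The two rarest classes, H s K and h S k, are the double crossovers. Comparing them with the parentals, only the s allele has switched, so s is the middle locus and the order is k – s – h.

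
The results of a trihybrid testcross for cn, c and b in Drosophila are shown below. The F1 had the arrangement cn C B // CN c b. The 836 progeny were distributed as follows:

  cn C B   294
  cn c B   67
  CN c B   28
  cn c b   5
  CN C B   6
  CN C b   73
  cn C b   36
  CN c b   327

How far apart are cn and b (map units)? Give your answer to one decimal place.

The two rarest classes, CN C B and cn c b, are the double crossovers. Comparing them with the parentals, only the cn allele has switched, so cn is the middle locus and the order is b – cn – c.
Crossovers in the b–cn interval produce the single-crossover classes cn C b and CN c B (36 + 28 = 64) plus the double crossovers (11).
RF(b–cn) = (64 + 11) / 836 = 75/836 = 0.0897 → 9.0 map units.

9.0 map units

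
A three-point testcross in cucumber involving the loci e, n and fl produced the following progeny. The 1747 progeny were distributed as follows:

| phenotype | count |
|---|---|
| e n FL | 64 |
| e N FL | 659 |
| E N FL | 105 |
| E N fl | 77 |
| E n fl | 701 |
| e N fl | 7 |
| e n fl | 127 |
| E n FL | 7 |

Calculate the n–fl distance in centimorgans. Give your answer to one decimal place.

8.9 centimorgans

The two most frequent reciprocal classes, E n fl and e N FL, are the parental types, so the F1 was E n fl / e N FL.
The two rarest classes, E n FL and e N fl, are the double crossovers. Comparing them with the parentals, only the fl allele has switched, so fl is the middle locus and the order is e – fl – n.
Crossovers in the fl–n interval produce the single-crossover classes E N fl and e n FL (77 + 64 = 141) plus the double crossovers (14).
RF(fl–n) = (141 + 14) / 1747 = 155/1747 = 0.0887 → 8.9 centimorgans.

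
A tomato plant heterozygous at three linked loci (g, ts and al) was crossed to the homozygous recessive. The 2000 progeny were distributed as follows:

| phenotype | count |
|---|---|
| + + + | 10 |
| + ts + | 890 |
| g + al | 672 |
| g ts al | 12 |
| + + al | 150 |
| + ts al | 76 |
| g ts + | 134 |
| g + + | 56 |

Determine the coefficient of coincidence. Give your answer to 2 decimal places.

The two most frequent reciprocal classes, + ts + and g + al, are the parental types, so the F1 was + ts + / g + al.
The two rarest classes, + + + and g ts al, are the double crossovers. Comparing them with the parentals, only the ts allele has switched, so ts is the middle locus and the order is al – ts – g.
al–ts: (132 + 22)/2000 = 0.0770; ts–g: (284 + 22)/2000 = 0.1530.
Expected DCO frequency = 0.0770 × 0.1530 ≈ 0.01178; observed = 22/2000 ≈ 0.01100.
Coefficient of coincidence = 0.01100/0.01178 ≈ 0.93.

0.93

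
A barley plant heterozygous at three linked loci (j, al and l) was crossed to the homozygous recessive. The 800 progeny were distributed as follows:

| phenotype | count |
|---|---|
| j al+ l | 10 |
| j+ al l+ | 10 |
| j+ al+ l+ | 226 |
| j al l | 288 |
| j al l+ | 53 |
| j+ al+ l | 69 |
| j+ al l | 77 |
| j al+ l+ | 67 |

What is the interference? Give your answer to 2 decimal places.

The two most frequent reciprocal classes, j+ al+ l+ and j al l, are the parental types, so the F1 was j+ al+ l+ / j al l.
The two rarest classes, j+ al l+ and j al+ l, are the double crossovers. Comparing them with the parentals, only the al allele has switched, so al is the middle locus and the order is l – al – j.
l–al: (122 + 20)/800 = 0.1775; al–j: (144 + 20)/800 = 0.2050.
Expected DCO frequency = 0.1775 × 0.2050 ≈ 0.03639; observed = 20/800 ≈ 0.02500.
Coefficient of coincidence = 0.02500/0.03639 ≈ 0.69; interference = 1 − 0.69 = 0.31.

0.31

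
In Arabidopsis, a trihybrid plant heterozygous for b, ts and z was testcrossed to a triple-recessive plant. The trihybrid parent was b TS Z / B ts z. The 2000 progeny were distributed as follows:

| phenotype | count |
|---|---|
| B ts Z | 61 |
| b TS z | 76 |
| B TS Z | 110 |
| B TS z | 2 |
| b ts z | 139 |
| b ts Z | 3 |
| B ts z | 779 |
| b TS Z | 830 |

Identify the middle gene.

The two rarest classes, b ts Z and B TS z, are the double crossovers. Comparing them with the parentals, only the ts allele has switched, so ts is the middle locus and the order is b – ts – z.

ts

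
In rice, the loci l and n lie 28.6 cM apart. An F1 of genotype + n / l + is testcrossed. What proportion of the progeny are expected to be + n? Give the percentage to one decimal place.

A map distance of 28.6 cM corresponds to a recombination frequency of 0.286.
The F1 is + n / l +, so + n is a parental gamete class with expected frequency (1 − r)/2 = 0.714/2 = 0.3570.
That is 0.3570 = 35.7% of the progeny.

35.7%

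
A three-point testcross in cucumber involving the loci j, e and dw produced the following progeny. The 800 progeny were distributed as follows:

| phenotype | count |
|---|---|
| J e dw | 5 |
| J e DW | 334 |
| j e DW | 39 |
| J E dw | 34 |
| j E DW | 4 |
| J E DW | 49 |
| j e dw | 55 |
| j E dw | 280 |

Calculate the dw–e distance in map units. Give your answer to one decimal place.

14.1 map units

The two most frequent reciprocal classes, J e DW and j E dw, are the parental types, so the F1 was J e DW / j E dw.
The two rarest classes, J e dw and j E DW, are the double crossovers. Comparing them with the parentals, only the dw allele has switched, so dw is the middle locus and the order is e – dw – j.
Crossovers in the e–dw interval produce the single-crossover classes J E DW and j e dw (49 + 55 = 104) plus the double crossovers (9).
RF(e–dw) = (104 + 9) / 800 = 113/800 = 0.1412 → 14.1 map units.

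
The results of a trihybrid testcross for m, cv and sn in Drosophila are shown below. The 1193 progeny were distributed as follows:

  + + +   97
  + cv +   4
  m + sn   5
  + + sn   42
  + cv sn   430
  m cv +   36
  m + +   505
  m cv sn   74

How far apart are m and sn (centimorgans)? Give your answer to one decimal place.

15.1 centimorgans

The two most frequent reciprocal classes, m + + and + cv sn, are the parental types, so the F1 was m + + / + cv sn.
The two rarest classes, m + sn and + cv +, are the double crossovers. Comparing them with the parentals, only the sn allele has switched, so sn is the middle locus and the order is cv – sn – m.
Crossovers in the sn–m interval produce the single-crossover classes + + + and m cv sn (97 + 74 = 171) plus the double crossovers (9).
RF(sn–m) = (171 + 9) / 1193 = 180/1193 = 0.1509 → 15.1 centimorgans.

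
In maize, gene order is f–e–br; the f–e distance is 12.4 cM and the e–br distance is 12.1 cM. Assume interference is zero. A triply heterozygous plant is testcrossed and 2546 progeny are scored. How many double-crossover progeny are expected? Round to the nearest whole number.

38

Map distances give recombination frequencies of 0.124 and 0.121 for the two intervals.
With no interference, expected double-crossover frequency = 0.124 × 0.121 = 0.01500.
Expected number = 0.01500 × 2546 = 38.20 ≈ 38.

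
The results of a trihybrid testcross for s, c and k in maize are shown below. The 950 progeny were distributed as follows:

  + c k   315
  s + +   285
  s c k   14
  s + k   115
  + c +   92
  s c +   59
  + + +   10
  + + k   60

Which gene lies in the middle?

The two most frequent reciprocal classes, + c k and s + +, are the parental types, so the F1 was + c k / s + +.
The two rarest classes, s c k and + + +, are the double crossovers. Comparing them with the parentals, only the s allele has switched, so s is the middle locus and the order is c – s – k.

s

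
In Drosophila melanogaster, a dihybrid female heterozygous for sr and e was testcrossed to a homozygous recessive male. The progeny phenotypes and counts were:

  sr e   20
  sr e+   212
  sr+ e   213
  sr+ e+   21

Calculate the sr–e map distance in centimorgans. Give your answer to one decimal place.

8.8 centimorgans

The two most frequent classes, sr+ e (213) and sr e+ (212), are the parental types, so the F1 was sr+ e / sr e+.
The recombinant classes are sr+ e+ and sr e: 21 + 20 = 41.
Recombination frequency = 41/466 = 0.0880 ≈ 8.8%, i.e. 8.8 centimorgans.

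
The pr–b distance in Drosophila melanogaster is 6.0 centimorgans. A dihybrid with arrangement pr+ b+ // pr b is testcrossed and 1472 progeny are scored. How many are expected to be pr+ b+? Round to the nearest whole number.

A map distance of 6.0 centimorgans corresponds to a recombination frequency of 0.060.
The F1 is pr+ b+ / pr b, so pr+ b+ is a parental gamete class with expected frequency (1 − r)/2 = 0.940/2 = 0.4700.
Expected number = 0.4700 × 1472 = 691.84 ≈ 692.

692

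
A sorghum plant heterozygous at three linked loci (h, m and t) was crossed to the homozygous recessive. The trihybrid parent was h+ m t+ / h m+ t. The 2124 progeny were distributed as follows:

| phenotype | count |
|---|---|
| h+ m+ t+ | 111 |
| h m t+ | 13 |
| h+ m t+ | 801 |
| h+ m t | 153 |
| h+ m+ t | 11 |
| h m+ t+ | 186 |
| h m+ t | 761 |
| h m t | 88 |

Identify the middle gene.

The two rarest classes, h m t+ and h+ m+ t, are the double crossovers. Comparing them with the parentals, only the h allele has switched, so h is the middle locus and the order is t – h – m.

h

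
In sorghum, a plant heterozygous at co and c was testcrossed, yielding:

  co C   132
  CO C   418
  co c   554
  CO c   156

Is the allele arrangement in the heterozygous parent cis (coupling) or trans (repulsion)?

cis

The two most frequent classes are CO C (418) and co c (554); these are the parental (non-recombinant) types.
So the F1 carried CO C on one chromosome and co c on the other — the recessive alleles are on the same chromosome (cis / coupling).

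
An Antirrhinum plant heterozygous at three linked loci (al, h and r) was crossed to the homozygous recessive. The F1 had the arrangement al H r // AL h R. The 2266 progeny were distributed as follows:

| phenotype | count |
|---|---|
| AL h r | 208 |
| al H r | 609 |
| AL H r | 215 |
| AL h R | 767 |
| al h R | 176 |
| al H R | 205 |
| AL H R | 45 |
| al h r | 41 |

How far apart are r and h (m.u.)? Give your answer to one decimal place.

The two rarest classes, al h r and AL H R, are the double crossovers. Comparing them with the parentals, only the h allele has switched, so h is the middle locus and the order is r – h – al.
Crossovers in the r–h interval produce the single-crossover classes al H R and AL h r (205 + 208 = 413) plus the double crossovers (86).
RF(r–h) = (413 + 86) / 2266 = 499/2266 = 0.2202 → 22.0 m.u.

22.0 m.u.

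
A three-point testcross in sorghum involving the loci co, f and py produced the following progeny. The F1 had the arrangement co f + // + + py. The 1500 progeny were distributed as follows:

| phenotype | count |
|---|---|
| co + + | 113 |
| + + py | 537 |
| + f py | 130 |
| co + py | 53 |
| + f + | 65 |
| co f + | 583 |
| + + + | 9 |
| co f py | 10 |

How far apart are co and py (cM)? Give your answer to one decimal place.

The two rarest classes, co f py and + + +, are the double crossovers. Comparing them with the parentals, only the py allele has switched, so py is the middle locus and the order is co – py – f.
Crossovers in the co–py interval produce the single-crossover classes + f + and co + py (65 + 53 = 118) plus the double crossovers (19).
RF(co–py) = (118 + 19) / 1500 = 137/1500 = 0.0913 → 9.1 cM.

9.1 cM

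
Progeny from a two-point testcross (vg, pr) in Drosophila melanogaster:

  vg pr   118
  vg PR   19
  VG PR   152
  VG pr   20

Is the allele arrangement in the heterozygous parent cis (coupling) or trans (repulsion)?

The two most frequent classes are VG PR (152) and vg pr (118); these are the parental (non-recombinant) types.
So the F1 carried VG PR on one chromosome and vg pr on the other — the recessive alleles are on the same chromosome (cis / coupling).

cis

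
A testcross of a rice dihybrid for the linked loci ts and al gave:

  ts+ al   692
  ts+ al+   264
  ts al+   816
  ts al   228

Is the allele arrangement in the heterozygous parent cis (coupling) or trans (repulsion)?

trans

The two most frequent classes are ts+ al (692) and ts al+ (816); these are the parental (non-recombinant) types.
So the F1 carried ts+ al on one chromosome and ts al+ on the other — the recessive alleles are on opposite chromosomes (trans / repulsion).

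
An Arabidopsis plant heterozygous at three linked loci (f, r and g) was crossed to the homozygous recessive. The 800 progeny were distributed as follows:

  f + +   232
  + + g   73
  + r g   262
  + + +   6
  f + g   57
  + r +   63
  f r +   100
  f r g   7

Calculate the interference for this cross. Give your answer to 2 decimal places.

0.58

The two most frequent reciprocal classes, + r g and f + +, are the parental types, so the F1 was + r g / f + +.
The two rarest classes, f r g and + + +, are the double crossovers. Comparing them with the parentals, only the f allele has switched, so f is the middle locus and the order is r – f – g.
r–f: (173 + 13)/800 = 0.2325; f–g: (120 + 13)/800 = 0.1663.
Expected DCO frequency = 0.2325 × 0.1663 ≈ 0.03866; observed = 13/800 ≈ 0.01625.
Coefficient of coincidence = 0.01625/0.03866 ≈ 0.42; interference = 1 − 0.42 = 0.58.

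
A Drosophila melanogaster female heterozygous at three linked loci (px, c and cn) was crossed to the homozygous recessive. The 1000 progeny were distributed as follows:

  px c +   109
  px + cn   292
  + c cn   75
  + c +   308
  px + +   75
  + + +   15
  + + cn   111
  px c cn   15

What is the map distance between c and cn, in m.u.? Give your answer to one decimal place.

18.0 m.u.

The two most frequent reciprocal classes, px + cn and + c +, are the parental types, so the F1 was px + cn / + c +.
The two rarest classes, px c cn and + + +, are the double crossovers. Comparing them with the parentals, only the c allele has switched, so c is the middle locus and the order is px – c – cn.
Crossovers in the c–cn interval produce the single-crossover classes px + + and + c cn (75 + 75 = 150) plus the double crossovers (30).
RF(c–cn) = (150 + 30) / 1000 = 180/1000 = 0.1800 → 18.0 m.u.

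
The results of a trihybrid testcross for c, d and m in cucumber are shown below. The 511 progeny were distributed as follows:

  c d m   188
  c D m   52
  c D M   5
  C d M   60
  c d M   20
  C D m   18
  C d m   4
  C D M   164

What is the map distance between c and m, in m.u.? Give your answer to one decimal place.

The two most frequent reciprocal classes, c d m and C D M, are the parental types, so the F1 was c d m / C D M.
The two rarest classes, C d m and c D M, are the double crossovers. Comparing them with the parentals, only the c allele has switched, so c is the middle locus and the order is d – c – m.
Crossovers in the c–m interval produce the single-crossover classes c d M and C D m (20 + 18 = 38) plus the double crossovers (9).
RF(c–m) = (38 + 9) / 511 = 47/511 = 0.0920 → 9.2 m.u.

9.2 m.u.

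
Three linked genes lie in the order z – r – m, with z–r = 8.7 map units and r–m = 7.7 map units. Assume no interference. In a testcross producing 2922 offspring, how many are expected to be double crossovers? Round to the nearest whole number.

Map distances give recombination frequencies of 0.087 and 0.077 for the two intervals.
With no interference, expected double-crossover frequency = 0.087 × 0.077 = 0.00670.
Expected number = 0.00670 × 2922 = 19.57 ≈ 20.

20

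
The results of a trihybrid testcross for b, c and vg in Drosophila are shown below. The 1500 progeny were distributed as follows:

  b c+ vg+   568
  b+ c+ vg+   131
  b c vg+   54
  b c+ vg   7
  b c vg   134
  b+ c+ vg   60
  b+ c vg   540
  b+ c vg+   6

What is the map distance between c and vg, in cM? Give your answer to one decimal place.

8.5 cM

The two most frequent reciprocal classes, b+ c vg and b c+ vg+, are the parental types, so the F1 was b+ c vg / b c+ vg+.
The two rarest classes, b+ c vg+ and b c+ vg, are the double crossovers. Comparing them with the parentals, only the vg allele has switched, so vg is the middle locus and the order is c – vg – b.
Crossovers in the c–vg interval produce the single-crossover classes b+ c+ vg and b c vg+ (60 + 54 = 114) plus the double crossovers (13).
RF(c–vg) = (114 + 13) / 1500 = 127/1500 = 0.0847 → 8.5 cM.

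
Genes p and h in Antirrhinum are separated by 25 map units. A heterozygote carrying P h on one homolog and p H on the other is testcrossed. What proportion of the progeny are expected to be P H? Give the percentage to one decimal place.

12.5%

A map distance of 25 map units corresponds to a recombination frequency of 0.250.
The F1 is P h / p H, so P H is a recombinant gamete class with expected frequency r/2 = 0.250/2 = 0.1250.
That is 0.1250 = 12.5% of the progeny.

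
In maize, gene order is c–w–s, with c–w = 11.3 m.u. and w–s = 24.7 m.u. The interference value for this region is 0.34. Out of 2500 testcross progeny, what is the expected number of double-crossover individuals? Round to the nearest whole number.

46

Map distances give recombination frequencies of 0.113 and 0.247 for the two intervals.
With interference 0.34 (so coincidence = 0.66), expected double-crossover frequency = 0.113 × 0.247 × 0.66 = 0.01842.
Expected number = 0.01842 × 2500 = 46.05 ≈ 46.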